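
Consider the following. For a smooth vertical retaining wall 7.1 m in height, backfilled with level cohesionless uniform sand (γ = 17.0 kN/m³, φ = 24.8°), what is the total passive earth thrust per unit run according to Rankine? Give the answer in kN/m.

1050 kN/m

K_p = tan²(45° + φ/2) = 2.445.
P_p = ½ K_p γ H² = 0.5 × 2.445 × 17.0 × 7.1² = 1048 kN/m.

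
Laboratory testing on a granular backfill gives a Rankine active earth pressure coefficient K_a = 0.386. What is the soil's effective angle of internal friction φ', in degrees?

K_a = tan²(45° − φ/2) ⇒ 45° − φ/2 = arctan(√0.386) = 31.85°.
φ = 2(45° − 31.85°) = 26.30°.

26.3°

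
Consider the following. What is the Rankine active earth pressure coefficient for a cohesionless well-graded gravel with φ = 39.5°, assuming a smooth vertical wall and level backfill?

K_a = tan²(45° − φ/2) = tan²(25.25°) = 0.2224.

0.222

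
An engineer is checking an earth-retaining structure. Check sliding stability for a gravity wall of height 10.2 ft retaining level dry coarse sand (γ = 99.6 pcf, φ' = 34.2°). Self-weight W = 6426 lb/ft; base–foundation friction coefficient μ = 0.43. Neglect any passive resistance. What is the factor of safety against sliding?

K_a = tan²(45° − 34.2°/2) = 0.2803.
P_a = ½K_aγH² = 0.5×0.2803×99.6×10.2² = 1453 lb/ft, acting at H/3 = 3.400 ft above the base.
FS_sliding = μW / P_a = 0.43×6426 / 1453 = 1.902.

1.90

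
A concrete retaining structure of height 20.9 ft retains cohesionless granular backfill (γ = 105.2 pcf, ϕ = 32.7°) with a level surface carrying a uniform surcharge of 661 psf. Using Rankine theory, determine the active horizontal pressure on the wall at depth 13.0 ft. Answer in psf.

606 psf

K_a = (1 − sin φ)/(1 + sin φ) = 0.2985.
σ_v = γz + q = 105.2 × 13.0 + 661 = 2029 psf.
σ_h = K_a σ_v = 0.2985 × 2029 = 605.5 psf.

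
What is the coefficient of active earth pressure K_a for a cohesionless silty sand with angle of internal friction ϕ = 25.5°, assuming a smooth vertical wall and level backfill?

K_a = (1 − sin φ)/(1 + sin φ) = (1 − sin 25.5°)/(1 + sin 25.5°) = 0.3981.

0.398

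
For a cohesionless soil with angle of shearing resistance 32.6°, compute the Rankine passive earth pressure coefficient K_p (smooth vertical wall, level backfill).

3.34

K_p = (1 + sin φ)/(1 − sin φ) = tan²(45° + 32.6°/2) = 3.336.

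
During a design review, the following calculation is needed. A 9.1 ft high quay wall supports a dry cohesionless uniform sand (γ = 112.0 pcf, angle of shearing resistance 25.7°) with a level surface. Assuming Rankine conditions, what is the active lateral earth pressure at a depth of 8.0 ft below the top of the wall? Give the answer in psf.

K_a = (1 − sin φ)/(1 + sin φ) = 0.3950.
σ_h = K_a γ z = 0.3950 × 112.0 × 8.0 = 353.9 psf.

354 psf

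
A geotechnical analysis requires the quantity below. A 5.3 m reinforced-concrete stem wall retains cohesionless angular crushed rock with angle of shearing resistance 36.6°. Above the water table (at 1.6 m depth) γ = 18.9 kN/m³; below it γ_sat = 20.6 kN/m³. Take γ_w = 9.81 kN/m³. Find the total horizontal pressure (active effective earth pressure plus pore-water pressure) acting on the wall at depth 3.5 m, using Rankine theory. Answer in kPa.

31.5 kPa

K_a = (1 − sin φ)/(1 + sin φ) = 0.2530.
γ' = 20.6 − 9.81 = 10.79 kN/m³.
Effective vertical stress at 3.5 m: σ'_v = 18.9×1.6 + 10.79×1.90 = 50.74 kPa.
σ'_h = K_a σ'_v = 0.2530 × 50.74 = 12.84 kPa; u = γ_w × 1.90 = 18.64 kPa.
Total σ_h = 12.84 + 18.64 = 31.47 kPa.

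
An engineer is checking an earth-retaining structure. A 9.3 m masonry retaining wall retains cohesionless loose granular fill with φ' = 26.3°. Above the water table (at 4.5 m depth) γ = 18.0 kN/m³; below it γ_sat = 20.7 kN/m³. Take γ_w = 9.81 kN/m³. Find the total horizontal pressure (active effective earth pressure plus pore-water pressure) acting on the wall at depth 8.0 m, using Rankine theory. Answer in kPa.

K_a = (1 − sin φ)/(1 + sin φ) = 0.3859.
γ' = 20.7 − 9.81 = 10.89 kN/m³.
Effective vertical stress at 8.0 m: σ'_v = 18.0×4.5 + 10.89×3.50 = 119.1 kPa.
σ'_h = K_a σ'_v = 0.3859 × 119.1 = 45.97 kPa; u = γ_w × 3.50 = 34.34 kPa.
Total σ_h = 45.97 + 34.34 = 80.31 kPa.

80.3 kPa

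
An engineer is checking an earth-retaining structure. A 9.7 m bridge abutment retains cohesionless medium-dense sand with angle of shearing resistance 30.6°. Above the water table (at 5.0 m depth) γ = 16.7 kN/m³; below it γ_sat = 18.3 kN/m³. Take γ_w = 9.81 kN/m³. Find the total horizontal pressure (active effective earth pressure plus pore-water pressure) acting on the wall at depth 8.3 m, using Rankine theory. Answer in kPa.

68.7 kPa

K_a = (1 − sin φ)/(1 + sin φ) = 0.3253.
γ' = 18.3 − 9.81 = 8.490 kN/m³.
Effective vertical stress at 8.3 m: σ'_v = 16.7×5.0 + 8.490×3.30 = 111.5 kPa.
σ'_h = K_a σ'_v = 0.3253 × 111.5 = 36.28 kPa; u = γ_w × 3.30 = 32.37 kPa.
Total σ_h = 36.28 + 32.37 = 68.65 kPa.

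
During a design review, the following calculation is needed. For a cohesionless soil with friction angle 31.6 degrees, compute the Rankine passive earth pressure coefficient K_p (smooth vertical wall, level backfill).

3.20

K_p = (1 + sin φ)/(1 − sin φ) = tan²(45° + 31.6°/2) = 3.202.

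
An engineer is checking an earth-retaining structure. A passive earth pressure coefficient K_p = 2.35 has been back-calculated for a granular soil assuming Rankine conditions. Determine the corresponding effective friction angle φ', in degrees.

23.8°

K_p = (1+sin φ)/(1−sin φ) ⇒ sin φ = (K_p − 1)/(K_p + 1) = 0.4030.
φ = arcsin(0.4030) = 23.76°.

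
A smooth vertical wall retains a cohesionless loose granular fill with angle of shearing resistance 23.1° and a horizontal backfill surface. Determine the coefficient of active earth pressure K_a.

K_a = (1 − sin φ)/(1 + sin φ) = (1 − sin 23.1°)/(1 + sin 23.1°) = 0.4364.

0.436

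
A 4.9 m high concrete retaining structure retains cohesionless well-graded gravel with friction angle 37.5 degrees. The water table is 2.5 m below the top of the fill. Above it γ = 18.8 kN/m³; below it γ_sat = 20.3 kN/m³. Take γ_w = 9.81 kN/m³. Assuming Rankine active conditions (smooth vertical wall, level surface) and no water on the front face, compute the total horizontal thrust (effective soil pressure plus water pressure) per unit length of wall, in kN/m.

K_a = tan²(45° − φ/2) = 0.2432.
γ' = 20.3 − 9.81 = 10.49 kN/m³. Depth below WT = 2.4 m.
σ'_h at WT = K_a γ d_w = 11.43 kPa; at base = 11.43 + K_a γ' × 2.4 = 17.55 kPa.
P₁ (0–2.5 m) = ½×11.43×2.5 = 14.29. P₂ (2.5–4.9 m) = ½(11.43+17.55)×2.4 = 34.78.
P_w = ½ γ_w h₂² = 0.5×9.81×2.4² = 28.25. Total = 14.29+34.78+28.25 = 77.32 kN/m.

77.3 kN/m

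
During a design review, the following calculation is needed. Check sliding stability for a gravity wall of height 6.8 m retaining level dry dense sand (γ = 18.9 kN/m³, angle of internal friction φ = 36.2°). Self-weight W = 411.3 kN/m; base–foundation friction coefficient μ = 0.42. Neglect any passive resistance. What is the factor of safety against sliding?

K_a = tan²(45° − 36.2°/2) = 0.2574.
P_a = ½K_aγH² = 0.5×0.2574×18.9×6.8² = 112.5 kN/m, acting at H/3 = 2.267 m above the base.
FS_sliding = μW / P_a = 0.42×411.3 / 112.5 = 1.536.

1.54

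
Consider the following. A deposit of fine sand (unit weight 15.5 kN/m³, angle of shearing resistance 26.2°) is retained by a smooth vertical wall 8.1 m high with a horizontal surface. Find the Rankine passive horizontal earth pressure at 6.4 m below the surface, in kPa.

256 kPa

K_p = (1 + sin φ)/(1 − sin φ) = 2.581.
σ_h = K_p γ z = 2.581 × 15.5 × 6.4 = 256.0 kPa.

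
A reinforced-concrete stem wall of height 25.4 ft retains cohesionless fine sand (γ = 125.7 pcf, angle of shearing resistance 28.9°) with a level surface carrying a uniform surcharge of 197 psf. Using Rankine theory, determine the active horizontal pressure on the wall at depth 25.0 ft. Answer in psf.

K_a = (1 − sin φ)/(1 + sin φ) = 0.3484.
σ_v = γz + q = 125.7 × 25.0 + 197 = 3340 psf.
σ_h = K_a σ_v = 0.3484 × 3340 = 1163 psf.

1160 psf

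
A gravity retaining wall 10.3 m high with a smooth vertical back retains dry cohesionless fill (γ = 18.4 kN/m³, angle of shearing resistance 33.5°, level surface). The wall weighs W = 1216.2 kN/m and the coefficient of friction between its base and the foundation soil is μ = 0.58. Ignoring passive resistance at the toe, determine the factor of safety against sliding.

2.50

K_a = tan²(45° − 33.5°/2) = 0.2887.
P_a = ½K_aγH² = 0.5×0.2887×18.4×10.3² = 281.8 kN/m, acting at H/3 = 3.433 m above the base.
FS_sliding = μW / P_a = 0.58×1216.2 / 281.8 = 2.503.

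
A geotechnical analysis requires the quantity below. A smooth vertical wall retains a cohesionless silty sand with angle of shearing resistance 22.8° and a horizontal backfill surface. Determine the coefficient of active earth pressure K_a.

K_a = tan²(45° − φ/2) = tan²(33.60°) = 0.4414.

0.441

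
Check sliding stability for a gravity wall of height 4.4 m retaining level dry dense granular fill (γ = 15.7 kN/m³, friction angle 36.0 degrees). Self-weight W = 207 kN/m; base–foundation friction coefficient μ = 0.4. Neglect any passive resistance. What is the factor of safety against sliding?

K_a = tan²(45° − 36.0°/2) = 0.2596.
P_a = ½K_aγH² = 0.5×0.2596×15.7×4.4² = 39.46 kN/m, acting at H/3 = 1.467 m above the base.
FS_sliding = μW / P_a = 0.4×207 / 39.46 = 2.099.

2.10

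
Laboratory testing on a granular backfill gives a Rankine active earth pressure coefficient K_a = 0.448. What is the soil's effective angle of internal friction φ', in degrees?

22.4°

K_a = tan²(45° − φ/2) ⇒ 45° − φ/2 = arctan(√0.448) = 33.80°.
φ = 2(45° − 33.80°) = 22.41°.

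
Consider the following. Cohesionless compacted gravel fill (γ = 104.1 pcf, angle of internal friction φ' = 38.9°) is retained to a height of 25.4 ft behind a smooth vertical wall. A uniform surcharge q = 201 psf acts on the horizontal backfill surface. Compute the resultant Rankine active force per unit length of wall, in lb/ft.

8840 lb/ft

K_a = tan²(45° − φ/2) = 0.2285.
Soil triangle: ½ K_a γ H² = 0.5×0.2285×104.1×25.4² = 7674 lb/ft.
Surcharge rectangle: K_a q H = 0.2285×201×25.4 = 1167 lb/ft.
Total = 7674 + 1167 = 8841 lb/ft.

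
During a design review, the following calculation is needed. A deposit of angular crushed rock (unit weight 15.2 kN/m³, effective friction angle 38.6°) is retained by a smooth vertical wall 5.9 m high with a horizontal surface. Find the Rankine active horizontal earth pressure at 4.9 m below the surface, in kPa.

K_a = (1 − sin φ)/(1 + sin φ) = 0.2316.
σ_h = K_a γ z = 0.2316 × 15.2 × 4.9 = 17.25 kPa.

17.3 kPa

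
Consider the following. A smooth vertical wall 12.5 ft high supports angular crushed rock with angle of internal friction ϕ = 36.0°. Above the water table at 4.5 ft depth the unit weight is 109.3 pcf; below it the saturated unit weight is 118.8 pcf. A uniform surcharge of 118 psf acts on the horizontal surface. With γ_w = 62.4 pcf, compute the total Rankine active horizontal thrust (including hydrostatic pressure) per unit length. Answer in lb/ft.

4160 lb/ft

K_a = tan²(45° − φ/2) = 0.2596.
γ' = 118.8 − 62.4 = 56.40 pcf. h₂ = H − d_w = 8.0 ft.
σ'_h: at surface K_a·q = 30.63; at WT K_a(q+γd_w) = 158.3; at base K_a(q+γd_w+γ'h₂) = 275.5 psf.
P₁ = ½(30.63+158.3)×4.5 = 425.2; P₂ = ½(158.3+275.5)×8.0 = 1735; P_w = ½γ_w h₂² = 1997.
Total = 425.2+1735+1997 = 4157 lb/ft.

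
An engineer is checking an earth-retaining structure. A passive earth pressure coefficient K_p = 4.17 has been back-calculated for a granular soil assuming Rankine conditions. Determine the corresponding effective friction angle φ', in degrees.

37.8°

K_p = (1+sin φ)/(1−sin φ) ⇒ sin φ = (K_p − 1)/(K_p + 1) = 0.6132.
φ = arcsin(0.6132) = 37.82°.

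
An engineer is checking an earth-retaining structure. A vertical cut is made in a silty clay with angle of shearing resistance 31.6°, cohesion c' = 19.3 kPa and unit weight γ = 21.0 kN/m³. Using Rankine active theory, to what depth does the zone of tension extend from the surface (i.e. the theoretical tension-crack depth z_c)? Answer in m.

K_a = tan²(45° − 31.6°/2) = 0.3123; √K_a = 0.5589.
The active pressure is zero where K_a γ z = 2c√K_a, so z_c = 2c/(γ√K_a) = 2×19.3/(21.0×0.5589) = 3.289 m.

3.29 m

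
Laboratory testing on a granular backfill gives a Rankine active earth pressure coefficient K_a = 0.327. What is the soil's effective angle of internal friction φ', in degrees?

30.5°

K_a = tan²(45° − φ/2) ⇒ 45° − φ/2 = arctan(√0.327) = 29.76°.
φ = 2(45° − 29.76°) = 30.47°.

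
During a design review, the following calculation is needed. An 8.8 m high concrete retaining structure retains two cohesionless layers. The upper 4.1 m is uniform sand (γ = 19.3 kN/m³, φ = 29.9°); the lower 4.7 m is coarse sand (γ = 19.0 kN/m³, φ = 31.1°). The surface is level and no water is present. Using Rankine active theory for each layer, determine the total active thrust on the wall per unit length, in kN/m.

240 kN/m

K_a1 = tan²(45°−29.9°/2) = 0.3347; K_a2 = tan²(45°−31.1°/2) = 0.3188.
Layer 1: σ at base = K_a1 γ₁ h₁ = 26.48 kPa; P₁ = ½×26.48×4.1 = 54.29.
Layer 2: σ_v at top = γ₁h₁ = 79.13; σ_h top = K_a2×79.13 = 25.23; σ_h base = K_a2×(79.13+19.0×4.7) = 53.70.
P₂ = ½(25.23+53.70)×4.7 = 185.5. Total P_a = 54.29+185.5 = 239.8 kN/m.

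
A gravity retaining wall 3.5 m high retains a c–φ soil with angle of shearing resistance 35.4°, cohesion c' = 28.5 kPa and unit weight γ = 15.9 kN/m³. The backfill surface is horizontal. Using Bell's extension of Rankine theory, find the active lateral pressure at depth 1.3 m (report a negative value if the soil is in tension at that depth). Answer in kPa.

-23.9 kPa

K_a = (1 − sin φ)/(1 + sin φ) = 0.2664.
σ_a = K_a γ z − 2c√K_a = 0.2664×15.9×1.3 − 2×28.5×0.5161 = -23.91 kPa.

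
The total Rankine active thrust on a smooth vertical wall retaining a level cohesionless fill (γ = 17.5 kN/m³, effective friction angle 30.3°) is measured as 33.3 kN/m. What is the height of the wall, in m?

3.40 m

K_a = 0.3293. P_a = ½ K_a γ H² ⇒ H = √(2P_a/(K_a γ)).
H = √(2×33.3/(0.3293×17.5)) = 3.399 m.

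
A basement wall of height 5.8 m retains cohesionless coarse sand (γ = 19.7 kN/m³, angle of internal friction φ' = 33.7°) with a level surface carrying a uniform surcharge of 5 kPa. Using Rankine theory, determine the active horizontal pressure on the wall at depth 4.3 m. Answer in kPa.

K_a = (1 − sin φ)/(1 + sin φ) = 0.2863.
σ_v = γz + q = 19.7 × 4.3 + 5 = 89.71 kPa.
σ_h = K_a σ_v = 0.2863 × 89.71 = 25.68 kPa.

25.7 kPa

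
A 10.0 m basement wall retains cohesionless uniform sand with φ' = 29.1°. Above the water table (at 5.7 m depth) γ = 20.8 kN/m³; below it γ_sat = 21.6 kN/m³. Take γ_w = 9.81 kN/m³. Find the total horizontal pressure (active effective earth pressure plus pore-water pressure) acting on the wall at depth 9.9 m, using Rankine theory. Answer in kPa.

99.3 kPa

K_a = (1 − sin φ)/(1 + sin φ) = 0.3456.
γ' = 21.6 − 9.81 = 11.79 kN/m³.
Effective vertical stress at 9.9 m: σ'_v = 20.8×5.7 + 11.79×4.20 = 168.1 kPa.
σ'_h = K_a σ'_v = 0.3456 × 168.1 = 58.09 kPa; u = γ_w × 4.20 = 41.20 kPa.
Total σ_h = 58.09 + 41.20 = 99.29 kPa.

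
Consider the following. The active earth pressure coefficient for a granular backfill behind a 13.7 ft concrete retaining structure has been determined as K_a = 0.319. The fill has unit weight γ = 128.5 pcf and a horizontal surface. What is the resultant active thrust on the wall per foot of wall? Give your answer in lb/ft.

3850 lb/ft

P = ½ K_a γ H² = 0.5 × 0.319 × 128.5 × 13.7² = 3847 lb/ft.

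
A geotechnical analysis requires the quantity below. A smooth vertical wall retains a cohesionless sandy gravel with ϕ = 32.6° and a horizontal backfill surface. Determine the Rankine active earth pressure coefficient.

0.300

K_a = tan²(45° − φ/2) = tan²(28.70°) = 0.2997.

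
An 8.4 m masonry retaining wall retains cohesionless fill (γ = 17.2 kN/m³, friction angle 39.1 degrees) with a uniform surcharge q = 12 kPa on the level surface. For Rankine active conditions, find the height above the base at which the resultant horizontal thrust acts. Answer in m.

K_a = 0.2265.
Triangular part P₁ = ½K_aγH² = 137.4 at H/3 = 2.800 m; rectangular part P₂ = K_a q H = 22.83 at H/2 = 4.200 m.
ȳ = (P₁·2.800 + P₂·4.200)/(P₁+P₂) = 2.999 m.

3.00 m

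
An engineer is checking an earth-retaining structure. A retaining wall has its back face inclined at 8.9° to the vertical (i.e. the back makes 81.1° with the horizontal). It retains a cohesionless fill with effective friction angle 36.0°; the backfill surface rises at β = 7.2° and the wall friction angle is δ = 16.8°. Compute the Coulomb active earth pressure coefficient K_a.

0.330

K_a = sin²(α+φ) / [sin²α · sin(α−δ) · (1 + √{sin(φ+δ)sin(φ−β) / (sin(α−δ)sin(α+β))})²].
With α = 81.1°, φ = 36.0°, δ = 16.8°, β = 7.2°: K_a = 0.3299.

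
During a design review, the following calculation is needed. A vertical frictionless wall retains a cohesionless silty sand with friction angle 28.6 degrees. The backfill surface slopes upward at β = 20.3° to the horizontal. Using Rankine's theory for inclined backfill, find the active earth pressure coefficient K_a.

K_a = cos β · (cos β − √(cos²β − cos²φ)) / (cos β + √(cos²β − cos²φ)).
cos β = 0.9379, cos φ = 0.8780, √(cos²β − cos²φ) = 0.3298.
K_a = 0.9379 × (0.9379 − 0.3298)/(0.9379 + 0.3298) = 0.4499.

0.450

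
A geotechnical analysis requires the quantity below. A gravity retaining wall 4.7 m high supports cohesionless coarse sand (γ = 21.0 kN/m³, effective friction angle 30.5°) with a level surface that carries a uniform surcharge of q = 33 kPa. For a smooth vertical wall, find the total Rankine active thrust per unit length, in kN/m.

126 kN/m

K_a = tan²(45° − φ/2) = 0.3267.
Soil triangle: ½ K_a γ H² = 0.5×0.3267×21.0×4.7² = 75.77 kN/m.
Surcharge rectangle: K_a q H = 0.3267×33×4.7 = 50.67 kN/m.
Total = 75.77 + 50.67 = 126.4 kN/m.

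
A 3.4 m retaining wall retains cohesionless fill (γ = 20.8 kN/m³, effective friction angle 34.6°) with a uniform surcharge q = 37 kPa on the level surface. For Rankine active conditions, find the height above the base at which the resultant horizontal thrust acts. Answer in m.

1.42 m

K_a = 0.2756.
Triangular part P₁ = ½K_aγH² = 33.14 at H/3 = 1.133 m; rectangular part P₂ = K_a q H = 34.68 at H/2 = 1.700 m.
ȳ = (P₁·1.133 + P₂·1.700)/(P₁+P₂) = 1.423 m.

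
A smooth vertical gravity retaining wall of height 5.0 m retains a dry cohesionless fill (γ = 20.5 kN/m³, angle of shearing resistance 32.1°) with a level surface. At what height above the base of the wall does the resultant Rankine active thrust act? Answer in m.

1.67 m

K_a = 0.3060.
The pressure distribution is triangular, so the resultant acts at H/3 above the base = 5.0/3 = 1.667 m.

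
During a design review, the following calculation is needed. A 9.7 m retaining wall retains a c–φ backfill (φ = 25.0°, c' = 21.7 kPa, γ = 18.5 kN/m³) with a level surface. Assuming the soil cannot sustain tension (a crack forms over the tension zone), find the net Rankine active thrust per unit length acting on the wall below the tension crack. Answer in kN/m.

K_a = 0.4059; √K_a = 0.6371.
Tension-crack depth z_c = 2c/(γ√K_a) = 2×21.7/(18.5×0.6371) = 3.682 m.
σ_a at base = K_a γ H − 2c√K_a = 0.4059×18.5×9.7 − 2×21.7×0.6371 = 45.18 kPa.
P_a = ½ × 45.18 × (H − z_c) = 0.5×45.18×6.018 = 135.9 kN/m.

136 kN/m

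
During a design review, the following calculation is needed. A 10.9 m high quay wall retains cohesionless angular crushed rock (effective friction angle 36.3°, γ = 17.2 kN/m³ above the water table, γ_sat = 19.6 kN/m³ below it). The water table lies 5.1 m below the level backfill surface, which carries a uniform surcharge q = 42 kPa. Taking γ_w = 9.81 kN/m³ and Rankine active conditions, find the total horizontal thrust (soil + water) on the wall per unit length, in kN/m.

512 kN/m

K_a = tan²(45° − φ/2) = 0.2563.
γ' = 19.6 − 9.81 = 9.790 kN/m³. h₂ = H − d_w = 5.8 m.
σ'_h: at surface K_a·q = 10.76; at WT K_a(q+γd_w) = 33.24; at base K_a(q+γd_w+γ'h₂) = 47.80 kPa.
P₁ = ½(10.76+33.24)×5.1 = 112.2; P₂ = ½(33.24+47.80)×5.8 = 235.0; P_w = ½γ_w h₂² = 165.0.
Total = 112.2+235.0+165.0 = 512.2 kN/m.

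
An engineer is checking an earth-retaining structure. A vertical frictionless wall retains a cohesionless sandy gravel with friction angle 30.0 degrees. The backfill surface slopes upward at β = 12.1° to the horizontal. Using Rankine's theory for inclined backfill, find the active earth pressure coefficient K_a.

0.358

K_a = cos β · (cos β − √(cos²β − cos²φ)) / (cos β + √(cos²β − cos²φ)).
cos β = 0.9778, cos φ = 0.8660, √(cos²β − cos²φ) = 0.4539.
K_a = 0.9778 × (0.9778 − 0.4539)/(0.9778 + 0.4539) = 0.3578.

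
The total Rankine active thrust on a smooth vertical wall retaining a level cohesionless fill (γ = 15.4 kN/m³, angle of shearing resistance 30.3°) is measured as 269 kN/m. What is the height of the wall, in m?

K_a = 0.3293. P_a = ½ K_a γ H² ⇒ H = √(2P_a/(K_a γ)).
H = √(2×269/(0.3293×15.4)) = 10.30 m.

10.3 m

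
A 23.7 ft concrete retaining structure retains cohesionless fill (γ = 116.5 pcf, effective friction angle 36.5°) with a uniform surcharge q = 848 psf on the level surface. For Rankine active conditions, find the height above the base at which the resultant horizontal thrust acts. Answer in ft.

9.40 ft

K_a = 0.2541.
Triangular part P₁ = ½K_aγH² = 8312 at H/3 = 7.900 ft; rectangular part P₂ = K_a q H = 5106 at H/2 = 11.85 ft.
ȳ = (P₁·7.900 + P₂·11.85)/(P₁+P₂) = 9.403 ft.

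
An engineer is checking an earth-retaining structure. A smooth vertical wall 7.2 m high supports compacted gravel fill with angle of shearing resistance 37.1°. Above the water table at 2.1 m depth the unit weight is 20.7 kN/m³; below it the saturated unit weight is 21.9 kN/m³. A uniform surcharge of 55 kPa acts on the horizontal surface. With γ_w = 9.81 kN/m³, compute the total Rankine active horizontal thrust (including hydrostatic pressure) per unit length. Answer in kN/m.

331 kN/m

K_a = tan²(45° − φ/2) = 0.2475.
γ' = 21.9 − 9.81 = 12.09 kN/m³. h₂ = H − d_w = 5.1 m.
σ'_h: at surface K_a·q = 13.61; at WT K_a(q+γd_w) = 24.37; at base K_a(q+γd_w+γ'h₂) = 39.63 kPa.
P₁ = ½(13.61+24.37)×2.1 = 39.88; P₂ = ½(24.37+39.63)×5.1 = 163.2; P_w = ½γ_w h₂² = 127.6.
Total = 39.88+163.2+127.6 = 330.7 kN/m.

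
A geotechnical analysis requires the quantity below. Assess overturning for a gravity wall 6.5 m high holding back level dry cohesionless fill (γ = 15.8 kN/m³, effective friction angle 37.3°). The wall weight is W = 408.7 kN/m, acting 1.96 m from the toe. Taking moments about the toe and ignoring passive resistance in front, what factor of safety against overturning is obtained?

4.51

K_a = tan²(45° − 37.3°/2) = 0.2453.
P_a = ½K_aγH² = 0.5×0.2453×15.8×6.5² = 81.89 kN/m, acting at H/3 = 2.167 m above the base.
Overturning moment M_o = P_a × H/3 = 81.89 × 2.167 = 177.4.
Resisting moment M_r = W × 1.96 = 408.7 × 1.96 = 801.1.
FS_overturning = M_r/M_o = 801.1/177.4 = 4.515.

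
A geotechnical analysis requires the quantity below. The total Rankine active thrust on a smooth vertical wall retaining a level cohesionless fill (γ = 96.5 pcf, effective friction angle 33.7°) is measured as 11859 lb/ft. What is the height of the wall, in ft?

29.3 ft

K_a = 0.2863. P_a = ½ K_a γ H² ⇒ H = √(2P_a/(K_a γ)).
H = √(2×11859/(0.2863×96.5)) = 29.30 ft.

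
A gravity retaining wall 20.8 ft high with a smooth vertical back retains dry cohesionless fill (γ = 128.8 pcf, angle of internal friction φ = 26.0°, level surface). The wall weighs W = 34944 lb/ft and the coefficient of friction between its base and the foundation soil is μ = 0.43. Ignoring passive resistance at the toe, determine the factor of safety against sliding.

K_a = tan²(45° − 26.0°/2) = 0.3905.
P_a = ½K_aγH² = 0.5×0.3905×128.8×20.8² = 10880 lb/ft, acting at H/3 = 6.933 ft above the base.
FS_sliding = μW / P_a = 0.43×34944 / 10880 = 1.381.

1.38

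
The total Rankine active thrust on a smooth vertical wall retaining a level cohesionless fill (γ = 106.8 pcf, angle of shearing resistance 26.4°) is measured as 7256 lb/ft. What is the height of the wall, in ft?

K_a = 0.3844. P_a = ½ K_a γ H² ⇒ H = √(2P_a/(K_a γ)).
H = √(2×7256/(0.3844×106.8)) = 18.80 ft.

18.8 ft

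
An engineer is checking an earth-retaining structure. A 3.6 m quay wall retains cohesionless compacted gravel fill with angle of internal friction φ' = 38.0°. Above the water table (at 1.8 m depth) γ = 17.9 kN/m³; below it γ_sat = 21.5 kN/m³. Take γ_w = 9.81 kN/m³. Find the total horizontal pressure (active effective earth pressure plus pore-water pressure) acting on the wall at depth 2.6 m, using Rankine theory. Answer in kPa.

K_a = (1 − sin φ)/(1 + sin φ) = 0.2379.
γ' = 21.5 − 9.81 = 11.69 kN/m³.
Effective vertical stress at 2.6 m: σ'_v = 17.9×1.8 + 11.69×0.800 = 41.57 kPa.
σ'_h = K_a σ'_v = 0.2379 × 41.57 = 9.889 kPa; u = γ_w × 0.800 = 7.848 kPa.
Total σ_h = 9.889 + 7.848 = 17.74 kPa.

17.7 kPa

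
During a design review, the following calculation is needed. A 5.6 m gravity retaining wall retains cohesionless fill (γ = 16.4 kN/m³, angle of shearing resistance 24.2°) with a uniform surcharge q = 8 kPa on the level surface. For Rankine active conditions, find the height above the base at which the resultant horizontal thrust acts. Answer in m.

K_a = 0.4185.
Triangular part P₁ = ½K_aγH² = 107.6 at H/3 = 1.867 m; rectangular part P₂ = K_a q H = 18.75 at H/2 = 2.800 m.
ȳ = (P₁·1.867 + P₂·2.800)/(P₁+P₂) = 2.005 m.

2.01 m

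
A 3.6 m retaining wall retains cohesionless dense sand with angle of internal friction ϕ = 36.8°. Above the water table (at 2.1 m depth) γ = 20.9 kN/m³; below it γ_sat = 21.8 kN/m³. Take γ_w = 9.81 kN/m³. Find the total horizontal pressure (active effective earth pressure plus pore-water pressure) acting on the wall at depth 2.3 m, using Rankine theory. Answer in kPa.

13.6 kPa

K_a = (1 − sin φ)/(1 + sin φ) = 0.2508.
γ' = 21.8 − 9.81 = 11.99 kN/m³.
Effective vertical stress at 2.3 m: σ'_v = 20.9×2.1 + 11.99×0.200 = 46.29 kPa.
σ'_h = K_a σ'_v = 0.2508 × 46.29 = 11.61 kPa; u = γ_w × 0.200 = 1.962 kPa.
Total σ_h = 11.61 + 1.962 = 13.57 kPa.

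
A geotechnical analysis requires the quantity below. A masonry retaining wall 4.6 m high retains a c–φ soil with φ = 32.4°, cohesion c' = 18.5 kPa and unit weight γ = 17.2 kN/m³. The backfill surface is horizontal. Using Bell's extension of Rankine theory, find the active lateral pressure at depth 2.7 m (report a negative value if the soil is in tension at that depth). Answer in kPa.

K_a = (1 − sin φ)/(1 + sin φ) = 0.3022.
σ_a = K_a γ z − 2c√K_a = 0.3022×17.2×2.7 − 2×18.5×0.5498 = -6.305 kPa.

-6.31 kPa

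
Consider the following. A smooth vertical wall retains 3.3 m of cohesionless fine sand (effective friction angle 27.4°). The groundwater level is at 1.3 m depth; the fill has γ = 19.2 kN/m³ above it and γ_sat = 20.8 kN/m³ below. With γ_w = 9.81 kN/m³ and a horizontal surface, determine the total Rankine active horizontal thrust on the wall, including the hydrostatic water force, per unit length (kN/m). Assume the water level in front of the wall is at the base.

52.2 kN/m

K_a = tan²(45° − φ/2) = 0.3697.
γ' = 20.8 − 9.81 = 10.99 kN/m³. Depth below WT = 2.0 m.
σ'_h at WT = K_a γ d_w = 9.227 kPa; at base = 9.227 + K_a γ' × 2.0 = 17.35 kPa.
P₁ (0–1.3 m) = ½×9.227×1.3 = 5.998. P₂ (1.3–3.3 m) = ½(9.227+17.35)×2.0 = 26.58.
P_w = ½ γ_w h₂² = 0.5×9.81×2.0² = 19.62. Total = 5.998+26.58+19.62 = 52.20 kN/m.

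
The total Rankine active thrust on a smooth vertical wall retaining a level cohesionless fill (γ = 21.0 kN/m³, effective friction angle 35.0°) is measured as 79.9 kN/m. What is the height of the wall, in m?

5.30 m

K_a = 0.2710. P_a = ½ K_a γ H² ⇒ H = √(2P_a/(K_a γ)).
H = √(2×79.9/(0.2710×21.0)) = 5.299 m.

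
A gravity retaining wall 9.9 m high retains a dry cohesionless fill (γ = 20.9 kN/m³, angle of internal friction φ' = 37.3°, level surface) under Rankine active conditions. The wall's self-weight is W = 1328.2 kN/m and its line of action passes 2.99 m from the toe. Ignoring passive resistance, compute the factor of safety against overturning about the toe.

4.79

K_a = tan²(45° − 37.3°/2) = 0.2453.
P_a = ½K_aγH² = 0.5×0.2453×20.9×9.9² = 251.3 kN/m, acting at H/3 = 3.300 m above the base.
Overturning moment M_o = P_a × H/3 = 251.3 × 3.300 = 829.2.
Resisting moment M_r = W × 2.99 = 1328.2 × 2.99 = 3971.
FS_overturning = M_r/M_o = 3971/829.2 = 4.789.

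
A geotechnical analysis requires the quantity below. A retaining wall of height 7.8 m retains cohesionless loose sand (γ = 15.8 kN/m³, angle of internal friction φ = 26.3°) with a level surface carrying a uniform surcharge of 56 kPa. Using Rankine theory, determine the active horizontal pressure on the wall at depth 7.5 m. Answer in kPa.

67.3 kPa

K_a = (1 − sin φ)/(1 + sin φ) = 0.3859.
σ_v = γz + q = 15.8 × 7.5 + 56 = 174.5 kPa.
σ_h = K_a σ_v = 0.3859 × 174.5 = 67.35 kPa.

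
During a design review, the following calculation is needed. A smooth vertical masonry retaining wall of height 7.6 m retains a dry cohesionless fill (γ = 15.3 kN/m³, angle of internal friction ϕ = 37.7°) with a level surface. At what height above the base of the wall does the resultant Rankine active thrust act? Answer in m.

K_a = 0.2411.
The pressure distribution is triangular, so the resultant acts at H/3 above the base = 7.6/3 = 2.533 m.

2.53 m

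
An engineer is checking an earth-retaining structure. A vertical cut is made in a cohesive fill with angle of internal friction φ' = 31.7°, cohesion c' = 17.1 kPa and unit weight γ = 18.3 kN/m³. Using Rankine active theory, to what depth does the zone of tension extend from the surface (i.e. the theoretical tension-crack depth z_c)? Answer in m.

K_a = tan²(45° − 31.7°/2) = 0.3111; √K_a = 0.5577.
The active pressure is zero where K_a γ z = 2c√K_a, so z_c = 2c/(γ√K_a) = 2×17.1/(18.3×0.5577) = 3.351 m.

3.35 m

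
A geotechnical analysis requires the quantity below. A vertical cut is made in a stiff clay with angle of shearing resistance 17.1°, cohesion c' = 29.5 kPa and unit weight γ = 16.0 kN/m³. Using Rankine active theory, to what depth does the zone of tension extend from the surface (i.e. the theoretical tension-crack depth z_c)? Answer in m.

4.99 m

K_a = tan²(45° − 17.1°/2) = 0.5455; √K_a = 0.7386.
The active pressure is zero where K_a γ z = 2c√K_a, so z_c = 2c/(γ√K_a) = 2×29.5/(16.0×0.7386) = 4.992 m.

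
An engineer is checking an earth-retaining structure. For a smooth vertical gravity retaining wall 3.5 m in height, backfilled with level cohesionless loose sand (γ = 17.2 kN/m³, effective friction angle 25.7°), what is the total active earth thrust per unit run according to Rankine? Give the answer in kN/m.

K_a = tan²(45° − φ/2) = 0.3950.
P_a = ½ K_a γ H² = 0.5 × 0.3950 × 17.2 × 3.5² = 41.62 kN/m.

41.6 kN/m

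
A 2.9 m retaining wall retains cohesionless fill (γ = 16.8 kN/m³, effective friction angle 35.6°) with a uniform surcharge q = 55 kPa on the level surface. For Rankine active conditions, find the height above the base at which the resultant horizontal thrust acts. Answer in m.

1.30 m

K_a = 0.2641.
Triangular part P₁ = ½K_aγH² = 18.66 at H/3 = 0.9667 m; rectangular part P₂ = K_a q H = 42.13 at H/2 = 1.450 m.
ȳ = (P₁·0.9667 + P₂·1.450)/(P₁+P₂) = 1.302 m.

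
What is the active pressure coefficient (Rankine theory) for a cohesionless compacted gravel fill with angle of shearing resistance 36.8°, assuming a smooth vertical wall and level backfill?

K_a = (1 − sin φ)/(1 + sin φ) = (1 − sin 36.8°)/(1 + sin 36.8°) = 0.2508.

0.251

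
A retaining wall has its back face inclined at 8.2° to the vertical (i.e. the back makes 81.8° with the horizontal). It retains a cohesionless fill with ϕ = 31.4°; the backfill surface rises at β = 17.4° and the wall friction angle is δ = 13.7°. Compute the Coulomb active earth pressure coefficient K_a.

K_a = sin²(α+φ) / [sin²α · sin(α−δ) · (1 + √{sin(φ+δ)sin(φ−β) / (sin(α−δ)sin(α+β))})²].
With α = 81.8°, φ = 31.4°, δ = 13.7°, β = 17.4°: K_a = 0.4529.

0.453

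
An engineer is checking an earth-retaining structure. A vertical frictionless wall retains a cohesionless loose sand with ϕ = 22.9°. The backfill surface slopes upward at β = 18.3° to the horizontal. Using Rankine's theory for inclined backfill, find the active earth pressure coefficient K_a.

0.579

K_a = cos β · (cos β − √(cos²β − cos²φ)) / (cos β + √(cos²β − cos²φ)).
cos β = 0.9494, cos φ = 0.9212, √(cos²β − cos²φ) = 0.2298.
K_a = 0.9494 × (0.9494 − 0.2298)/(0.9494 + 0.2298) = 0.5793.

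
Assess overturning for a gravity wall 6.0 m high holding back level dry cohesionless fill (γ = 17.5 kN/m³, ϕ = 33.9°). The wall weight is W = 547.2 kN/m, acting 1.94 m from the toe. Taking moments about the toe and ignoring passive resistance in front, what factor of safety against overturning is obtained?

K_a = tan²(45° − 33.9°/2) = 0.2839.
P_a = ½K_aγH² = 0.5×0.2839×17.5×6.0² = 89.43 kN/m, acting at H/3 = 2.000 m above the base.
Overturning moment M_o = P_a × H/3 = 89.43 × 2.000 = 178.9.
Resisting moment M_r = W × 1.94 = 547.2 × 1.94 = 1062.
FS_overturning = M_r/M_o = 1062/178.9 = 5.935.

5.94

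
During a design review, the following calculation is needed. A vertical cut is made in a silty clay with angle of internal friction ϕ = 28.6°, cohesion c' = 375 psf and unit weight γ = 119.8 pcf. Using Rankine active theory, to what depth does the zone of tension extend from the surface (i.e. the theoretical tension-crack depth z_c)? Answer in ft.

K_a = tan²(45° − 28.6°/2) = 0.3525; √K_a = 0.5938.
The active pressure is zero where K_a γ z = 2c√K_a, so z_c = 2c/(γ√K_a) = 2×375/(119.8×0.5938) = 10.54 ft.

10.5 ft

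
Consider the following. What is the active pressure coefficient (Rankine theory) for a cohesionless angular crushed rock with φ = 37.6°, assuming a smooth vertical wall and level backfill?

K_a = tan²(45° − φ/2) = tan²(26.20°) = 0.2421.

0.242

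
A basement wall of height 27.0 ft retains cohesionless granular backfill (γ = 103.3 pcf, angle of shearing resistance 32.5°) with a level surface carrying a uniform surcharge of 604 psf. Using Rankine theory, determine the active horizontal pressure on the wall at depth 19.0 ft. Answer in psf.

773 psf

K_a = (1 − sin φ)/(1 + sin φ) = 0.3010.
σ_v = γz + q = 103.3 × 19.0 + 604 = 2567 psf.
σ_h = K_a σ_v = 0.3010 × 2567 = 772.5 psf.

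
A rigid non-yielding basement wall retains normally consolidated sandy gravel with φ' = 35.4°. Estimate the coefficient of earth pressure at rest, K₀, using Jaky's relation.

0.421

K₀ = 1 − sin φ' = 1 − sin 35.4° = 0.4207.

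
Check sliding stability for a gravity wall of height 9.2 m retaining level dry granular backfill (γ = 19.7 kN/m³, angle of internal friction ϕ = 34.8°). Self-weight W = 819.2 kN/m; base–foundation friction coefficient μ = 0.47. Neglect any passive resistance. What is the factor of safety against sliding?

K_a = tan²(45° − 34.8°/2) = 0.2733.
P_a = ½K_aγH² = 0.5×0.2733×19.7×9.2² = 227.9 kN/m, acting at H/3 = 3.067 m above the base.
FS_sliding = μW / P_a = 0.47×819.2 / 227.9 = 1.690.

1.69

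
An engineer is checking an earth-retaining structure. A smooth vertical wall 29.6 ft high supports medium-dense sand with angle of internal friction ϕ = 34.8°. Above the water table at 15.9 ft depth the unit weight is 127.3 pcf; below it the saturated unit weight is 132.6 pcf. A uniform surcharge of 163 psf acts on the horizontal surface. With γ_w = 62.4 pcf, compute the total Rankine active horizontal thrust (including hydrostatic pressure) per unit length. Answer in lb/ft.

K_a = tan²(45° − φ/2) = 0.2733.
γ' = 132.6 − 62.4 = 70.20 pcf. h₂ = H − d_w = 13.7 ft.
σ'_h: at surface K_a·q = 44.55; at WT K_a(q+γd_w) = 597.7; at base K_a(q+γd_w+γ'h₂) = 860.6 psf.
P₁ = ½(44.55+597.7)×15.9 = 5106; P₂ = ½(597.7+860.6)×13.7 = 9990; P_w = ½γ_w h₂² = 5856.
Total = 5106+9990+5856 = 20950 lb/ft.

21000 lb/ft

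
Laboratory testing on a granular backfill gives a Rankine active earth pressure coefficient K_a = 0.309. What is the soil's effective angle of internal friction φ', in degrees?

31.9°

K_a = tan²(45° − φ/2) ⇒ 45° − φ/2 = arctan(√0.309) = 29.07°.
φ = 2(45° − 29.07°) = 31.86°.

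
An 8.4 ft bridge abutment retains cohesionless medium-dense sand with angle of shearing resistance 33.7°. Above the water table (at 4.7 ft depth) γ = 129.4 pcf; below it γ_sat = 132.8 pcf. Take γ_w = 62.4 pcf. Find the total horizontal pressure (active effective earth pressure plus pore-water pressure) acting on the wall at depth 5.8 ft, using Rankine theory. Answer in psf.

K_a = (1 − sin φ)/(1 + sin φ) = 0.2863.
γ' = 132.8 − 62.4 = 70.40 pcf.
Effective vertical stress at 5.8 ft: σ'_v = 129.4×4.7 + 70.40×1.10 = 685.6 psf.
σ'_h = K_a σ'_v = 0.2863 × 685.6 = 196.3 psf; u = γ_w × 1.10 = 68.64 psf.
Total σ_h = 196.3 + 68.64 = 264.9 psf.

265 psf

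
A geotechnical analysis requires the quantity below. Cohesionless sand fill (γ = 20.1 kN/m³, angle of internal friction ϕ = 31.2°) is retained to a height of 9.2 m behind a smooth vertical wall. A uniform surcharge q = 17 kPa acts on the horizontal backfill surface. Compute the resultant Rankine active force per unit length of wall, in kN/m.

K_a = tan²(45° − φ/2) = 0.3175.
Soil triangle: ½ K_a γ H² = 0.5×0.3175×20.1×9.2² = 270.1 kN/m.
Surcharge rectangle: K_a q H = 0.3175×17×9.2 = 49.66 kN/m.
Total = 270.1 + 49.66 = 319.7 kN/m.

320 kN/m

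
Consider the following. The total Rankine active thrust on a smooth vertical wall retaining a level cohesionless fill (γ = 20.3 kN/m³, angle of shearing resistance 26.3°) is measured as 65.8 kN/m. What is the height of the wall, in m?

4.10 m

K_a = 0.3859. P_a = ½ K_a γ H² ⇒ H = √(2P_a/(K_a γ)).
H = √(2×65.8/(0.3859×20.3)) = 4.098 m.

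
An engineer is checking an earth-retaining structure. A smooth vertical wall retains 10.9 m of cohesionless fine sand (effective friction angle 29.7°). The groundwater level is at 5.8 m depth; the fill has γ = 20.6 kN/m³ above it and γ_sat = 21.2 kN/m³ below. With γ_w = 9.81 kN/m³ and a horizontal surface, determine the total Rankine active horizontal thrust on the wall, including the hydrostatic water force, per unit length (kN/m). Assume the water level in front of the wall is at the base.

K_a = tan²(45° − φ/2) = 0.3374.
γ' = 21.2 − 9.81 = 11.39 kN/m³. Depth below WT = 5.1 m.
σ'_h at WT = K_a γ d_w = 40.31 kPa; at base = 40.31 + K_a γ' × 5.1 = 59.91 kPa.
P₁ (0–5.8 m) = ½×40.31×5.8 = 116.9. P₂ (5.8–10.9 m) = ½(40.31+59.91)×5.1 = 255.6.
P_w = ½ γ_w h₂² = 0.5×9.81×5.1² = 127.6. Total = 116.9+255.6+127.6 = 500.0 kN/m.

500 kN/m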